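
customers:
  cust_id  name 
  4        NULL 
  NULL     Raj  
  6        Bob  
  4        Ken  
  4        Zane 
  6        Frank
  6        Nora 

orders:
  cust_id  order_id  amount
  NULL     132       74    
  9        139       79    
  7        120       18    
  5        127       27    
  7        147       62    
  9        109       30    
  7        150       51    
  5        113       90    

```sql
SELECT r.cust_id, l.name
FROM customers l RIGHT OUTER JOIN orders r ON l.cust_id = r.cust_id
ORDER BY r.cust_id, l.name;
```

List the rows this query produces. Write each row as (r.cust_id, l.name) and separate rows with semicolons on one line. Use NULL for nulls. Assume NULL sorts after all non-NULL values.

RIGHT JOIN keeps every row from `orders`; unmatched rows get NULL for `customers`'s columns.
Matching on l.cust_id = r.cust_id. A NULL in a compared column never satisfies the condition.
- cust_id=4: no matching r row.
- cust_id=NULL: no matching r row.
- cust_id=6: no matching r row.
- cust_id=4: no matching r row.
- cust_id=4: no matching r row.
- cust_id=6: no matching r row.
- cust_id=6: no matching r row.
- plus 8 unmatched r row(s), each kept with NULL l columns.
After projecting and ordering:
r.cust_id | l.name
5 | NULL
5 | NULL
7 | NULL
7 | NULL
7 | NULL
9 | NULL
9 | NULL
NULL | NULL

(5, NULL); (5, NULL); (7, NULL); (7, NULL); (7, NULL); (9, NULL); (9, NULL); (NULL, NULL)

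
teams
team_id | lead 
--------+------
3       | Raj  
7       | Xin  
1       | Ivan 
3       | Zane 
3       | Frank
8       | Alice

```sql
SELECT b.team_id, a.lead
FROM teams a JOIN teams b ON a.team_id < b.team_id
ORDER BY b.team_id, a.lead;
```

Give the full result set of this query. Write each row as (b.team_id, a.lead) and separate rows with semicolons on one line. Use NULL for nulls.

(3, Ivan); (3, Ivan); (3, Ivan); (7, Frank); (7, Ivan); (7, Raj); (7, Zane); (8, Frank); (8, Ivan); (8, Raj); (8, Xin); (8, Zane)

INNER JOIN keeps only pairs where the ON condition holds.
Matching on a.team_id < b.team_id.
- a (team_id=3) pairs with 2 row(s) of b.
- a (team_id=7) pairs with 1 row(s) of b.
- a (team_id=1) pairs with 5 row(s) of b.
- a (team_id=3) pairs with 2 row(s) of b.
- a (team_id=3) pairs with 2 row(s) of b.
- a (team_id=8) has no partner → excluded.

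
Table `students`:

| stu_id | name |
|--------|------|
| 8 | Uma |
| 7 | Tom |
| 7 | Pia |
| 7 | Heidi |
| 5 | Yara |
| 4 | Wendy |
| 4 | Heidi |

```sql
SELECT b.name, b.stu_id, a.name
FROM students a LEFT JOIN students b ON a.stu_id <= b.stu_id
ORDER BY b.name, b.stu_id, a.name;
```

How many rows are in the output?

32

LEFT JOIN keeps every row from `students a`; unmatched rows get NULL for `students b`'s columns.
Matching on a.stu_id <= b.stu_id.
Matched pairs: 32; unmatched a rows kept: 0.
Total: 32 rows.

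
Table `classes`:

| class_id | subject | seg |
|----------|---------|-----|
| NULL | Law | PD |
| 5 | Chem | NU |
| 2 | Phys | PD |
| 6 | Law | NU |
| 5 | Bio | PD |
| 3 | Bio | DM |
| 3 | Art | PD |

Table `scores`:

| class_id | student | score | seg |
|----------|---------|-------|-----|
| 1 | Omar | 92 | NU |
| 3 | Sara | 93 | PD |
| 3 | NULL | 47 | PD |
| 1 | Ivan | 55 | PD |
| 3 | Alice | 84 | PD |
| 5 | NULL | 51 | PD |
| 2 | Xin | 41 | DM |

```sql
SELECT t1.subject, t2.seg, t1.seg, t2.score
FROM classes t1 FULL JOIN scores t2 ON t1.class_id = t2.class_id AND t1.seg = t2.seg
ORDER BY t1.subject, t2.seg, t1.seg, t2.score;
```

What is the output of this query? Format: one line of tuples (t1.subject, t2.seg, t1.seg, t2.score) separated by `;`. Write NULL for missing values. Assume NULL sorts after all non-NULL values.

FULL OUTER JOIN keeps every row from both sides; unmatched rows get NULL for the other side's columns.
Matching on t1.class_id = t2.class_id AND t1.seg = t2.seg. A NULL in a compared column never satisfies the condition.
Matched pairs: 4; unmatched t1 rows kept: 5; unmatched t2 rows kept: 3.

(Art, PD, PD, 47); (Art, PD, PD, 84); (Art, PD, PD, 93); (Bio, PD, PD, 51); (Bio, NULL, DM, NULL); (Chem, NULL, NU, NULL); (Law, NULL, NU, NULL); (Law, NULL, PD, NULL); (Phys, NULL, PD, NULL); (NULL, DM, NULL, 41); (NULL, NU, NULL, 92); (NULL, PD, NULL, 55)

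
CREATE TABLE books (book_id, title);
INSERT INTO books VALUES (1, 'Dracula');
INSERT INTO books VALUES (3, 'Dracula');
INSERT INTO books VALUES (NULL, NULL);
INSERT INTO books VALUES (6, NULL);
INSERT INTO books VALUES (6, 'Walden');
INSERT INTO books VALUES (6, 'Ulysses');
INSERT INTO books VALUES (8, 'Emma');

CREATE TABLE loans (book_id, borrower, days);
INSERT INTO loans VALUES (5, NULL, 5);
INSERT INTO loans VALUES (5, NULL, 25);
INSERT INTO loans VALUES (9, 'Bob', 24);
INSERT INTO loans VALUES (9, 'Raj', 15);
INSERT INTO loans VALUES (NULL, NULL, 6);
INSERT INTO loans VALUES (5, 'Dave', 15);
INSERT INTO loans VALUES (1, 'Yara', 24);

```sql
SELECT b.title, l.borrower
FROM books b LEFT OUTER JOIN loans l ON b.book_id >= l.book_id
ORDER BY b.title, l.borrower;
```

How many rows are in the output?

19

LEFT JOIN keeps every row from `books`; unmatched rows get NULL for `loans`'s columns.
Matching on b.book_id >= l.book_id. A NULL in a compared column never satisfies the condition.
Matched pairs: 18; unmatched b rows kept: 1.
Total: 18 matched + 1 padded = 19 rows.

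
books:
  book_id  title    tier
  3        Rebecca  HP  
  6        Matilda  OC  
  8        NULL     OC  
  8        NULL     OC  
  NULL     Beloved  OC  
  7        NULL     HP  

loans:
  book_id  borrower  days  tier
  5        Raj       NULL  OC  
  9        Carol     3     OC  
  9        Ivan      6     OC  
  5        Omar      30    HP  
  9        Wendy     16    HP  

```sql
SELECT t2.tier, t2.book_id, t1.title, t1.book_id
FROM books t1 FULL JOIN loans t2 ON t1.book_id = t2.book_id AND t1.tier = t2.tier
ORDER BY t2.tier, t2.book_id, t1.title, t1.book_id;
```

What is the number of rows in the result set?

11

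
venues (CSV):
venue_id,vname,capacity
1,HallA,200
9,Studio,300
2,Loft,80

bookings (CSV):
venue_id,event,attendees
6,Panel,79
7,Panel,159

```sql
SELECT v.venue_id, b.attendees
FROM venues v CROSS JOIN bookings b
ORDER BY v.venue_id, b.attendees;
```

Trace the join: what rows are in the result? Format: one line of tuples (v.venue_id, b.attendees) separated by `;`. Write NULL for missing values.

(1, 79); (1, 159); (2, 79); (2, 159); (9, 79); (9, 159)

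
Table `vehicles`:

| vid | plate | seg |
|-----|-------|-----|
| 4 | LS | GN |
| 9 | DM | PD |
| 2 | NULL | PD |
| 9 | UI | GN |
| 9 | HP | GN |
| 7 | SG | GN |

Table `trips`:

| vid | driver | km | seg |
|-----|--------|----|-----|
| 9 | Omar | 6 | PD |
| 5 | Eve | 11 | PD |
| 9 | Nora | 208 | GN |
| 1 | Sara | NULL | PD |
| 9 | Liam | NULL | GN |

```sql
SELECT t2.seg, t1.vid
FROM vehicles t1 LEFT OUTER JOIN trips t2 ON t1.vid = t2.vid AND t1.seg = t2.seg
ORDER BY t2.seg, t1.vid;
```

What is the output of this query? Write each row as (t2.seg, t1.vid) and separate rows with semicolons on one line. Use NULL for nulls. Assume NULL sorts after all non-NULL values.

LEFT JOIN keeps every row from `vehicles`; unmatched rows get NULL for `trips`'s columns.
Matching on t1.vid = t2.vid AND t1.seg = t2.seg.
- vid=4, seg=GN: no t2 row matches, row kept with t2 columns NULL.
- vid=9, seg=PD: 1 matching t2 row(s), so 1 row(s) emitted.
- vid=2, seg=PD: no t2 row matches, row kept with t2 columns NULL.
- vid=9, seg=GN: 2 matching t2 row(s), so 2 row(s) emitted.
- vid=9, seg=GN: 2 matching t2 row(s), so 2 row(s) emitted.
- vid=7, seg=GN: no t2 row matches, row kept with t2 columns NULL.
After projecting and ordering:
t2.seg | t1.vid
GN | 9
GN | 9
GN | 9
GN | 9
PD | 9
NULL | 2
NULL | 4
NULL | 7

(GN, 9); (GN, 9); (GN, 9); (GN, 9); (PD, 9); (NULL, 2); (NULL, 4); (NULL, 7)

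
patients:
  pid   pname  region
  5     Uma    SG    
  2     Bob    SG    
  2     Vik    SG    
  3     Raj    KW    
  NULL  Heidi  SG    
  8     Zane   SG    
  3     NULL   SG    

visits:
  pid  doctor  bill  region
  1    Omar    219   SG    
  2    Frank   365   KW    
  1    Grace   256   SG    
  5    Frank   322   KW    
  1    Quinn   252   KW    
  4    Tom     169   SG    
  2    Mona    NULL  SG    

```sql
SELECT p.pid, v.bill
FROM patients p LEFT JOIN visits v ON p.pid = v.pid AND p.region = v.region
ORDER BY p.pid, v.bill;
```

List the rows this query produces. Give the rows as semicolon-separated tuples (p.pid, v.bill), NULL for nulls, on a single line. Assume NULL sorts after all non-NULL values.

LEFT JOIN keeps every row from `patients`; unmatched rows get NULL for `visits`'s columns.
Matching on p.pid = v.pid AND p.region = v.region. A NULL in a compared column never satisfies the condition.
- p (pid=5, region=SG) has no partner → padded with NULL.
- p (pid=2, region=SG) pairs with 1 row(s) of v.
- p (pid=2, region=SG) pairs with 1 row(s) of v.
- p (pid=3, region=KW) has no partner → padded with NULL.
- p (pid=NULL, region=SG) has no partner → padded with NULL.
- p (pid=8, region=SG) has no partner → padded with NULL.
- p (pid=3, region=SG) has no partner → padded with NULL.
After projecting and ordering:
p.pid | v.bill
2 | NULL
2 | NULL
3 | NULL
3 | NULL
5 | NULL
8 | NULL
NULL | NULL

(2, NULL); (2, NULL); (3, NULL); (3, NULL); (5, NULL); (8, NULL); (NULL, NULL)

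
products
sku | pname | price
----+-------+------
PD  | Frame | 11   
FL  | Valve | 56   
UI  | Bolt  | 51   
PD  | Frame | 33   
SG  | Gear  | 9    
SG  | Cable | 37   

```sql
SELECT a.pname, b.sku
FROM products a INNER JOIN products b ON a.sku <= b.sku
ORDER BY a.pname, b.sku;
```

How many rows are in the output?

23

INNER JOIN keeps only pairs where the ON condition holds.
Matching on a.sku <= b.sku.
- a[0] sku=PD → 5 match(es) in b → 5 row(s).
- a[1] sku=FL → 6 match(es) in b → 6 row(s).
- a[2] sku=UI → 1 match(es) in b → 1 row(s).
- a[3] sku=PD → 5 match(es) in b → 5 row(s).
- a[4] sku=SG → 3 match(es) in b → 3 row(s).
- a[5] sku=SG → 3 match(es) in b → 3 row(s).
Total: 23 rows.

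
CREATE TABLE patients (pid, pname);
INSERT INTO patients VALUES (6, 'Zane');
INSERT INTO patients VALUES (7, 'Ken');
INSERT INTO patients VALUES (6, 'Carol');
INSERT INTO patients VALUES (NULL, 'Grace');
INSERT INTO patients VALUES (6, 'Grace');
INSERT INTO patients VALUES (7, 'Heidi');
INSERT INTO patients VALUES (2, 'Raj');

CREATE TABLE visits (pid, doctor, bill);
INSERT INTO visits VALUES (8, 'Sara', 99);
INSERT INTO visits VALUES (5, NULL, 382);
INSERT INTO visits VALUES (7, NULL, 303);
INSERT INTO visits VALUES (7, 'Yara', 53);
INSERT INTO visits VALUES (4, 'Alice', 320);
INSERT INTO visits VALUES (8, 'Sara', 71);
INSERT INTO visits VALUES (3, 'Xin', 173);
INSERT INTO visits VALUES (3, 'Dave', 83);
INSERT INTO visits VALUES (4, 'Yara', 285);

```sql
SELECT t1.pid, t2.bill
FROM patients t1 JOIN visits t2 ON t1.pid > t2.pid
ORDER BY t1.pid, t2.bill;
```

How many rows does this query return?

25

INNER JOIN keeps only pairs where the ON condition holds.
Matching on t1.pid > t2.pid. A NULL in a compared column never satisfies the condition.
Matched pairs: 25.
Total: 25 rows.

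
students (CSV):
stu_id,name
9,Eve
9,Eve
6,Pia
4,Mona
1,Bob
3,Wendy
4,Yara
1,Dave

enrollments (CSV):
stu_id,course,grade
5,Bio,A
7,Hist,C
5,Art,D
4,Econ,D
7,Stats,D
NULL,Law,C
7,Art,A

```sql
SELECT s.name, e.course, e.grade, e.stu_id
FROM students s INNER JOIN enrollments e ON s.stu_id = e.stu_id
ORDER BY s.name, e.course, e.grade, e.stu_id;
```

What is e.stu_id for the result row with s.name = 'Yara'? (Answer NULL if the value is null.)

INNER JOIN keeps only pairs where the ON condition holds.
Matching on s.stu_id = e.stu_id. A NULL in a compared column never satisfies the condition.
- s (stu_id=9) has no partner → excluded.
- s (stu_id=9) has no partner → excluded.
- s (stu_id=6) has no partner → excluded.
- s (stu_id=4) pairs with 1 row(s) of e.
- s (stu_id=1) has no partner → excluded.
- s (stu_id=3) has no partner → excluded.
- s (stu_id=4) pairs with 1 row(s) of e.
- s (stu_id=1) has no partner → excluded.

4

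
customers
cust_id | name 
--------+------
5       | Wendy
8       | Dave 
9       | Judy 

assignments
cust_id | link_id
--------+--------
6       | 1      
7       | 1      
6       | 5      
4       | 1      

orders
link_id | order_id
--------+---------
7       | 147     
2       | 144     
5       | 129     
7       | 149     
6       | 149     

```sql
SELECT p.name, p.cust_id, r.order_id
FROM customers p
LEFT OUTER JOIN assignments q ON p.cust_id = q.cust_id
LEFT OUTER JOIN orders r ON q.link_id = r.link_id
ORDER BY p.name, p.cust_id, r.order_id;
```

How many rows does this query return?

3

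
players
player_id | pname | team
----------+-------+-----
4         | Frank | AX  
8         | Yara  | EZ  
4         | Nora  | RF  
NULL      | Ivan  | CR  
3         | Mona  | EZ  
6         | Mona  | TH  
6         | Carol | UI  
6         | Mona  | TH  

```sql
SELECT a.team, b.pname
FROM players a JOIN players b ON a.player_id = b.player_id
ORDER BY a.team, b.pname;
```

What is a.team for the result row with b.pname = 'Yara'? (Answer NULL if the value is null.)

INNER JOIN keeps only pairs where the ON condition holds.
Matching on a.player_id = b.player_id. A NULL in a compared column never satisfies the condition.
- a (player_id=4) pairs with 2 row(s) of b.
- a (player_id=8) pairs with 1 row(s) of b.
- a (player_id=4) pairs with 2 row(s) of b.
- a (player_id=NULL) has no partner → excluded.
- a (player_id=3) pairs with 1 row(s) of b.
- a (player_id=6) pairs with 3 row(s) of b.
- a (player_id=6) pairs with 3 row(s) of b.
- a (player_id=6) pairs with 3 row(s) of b.

EZ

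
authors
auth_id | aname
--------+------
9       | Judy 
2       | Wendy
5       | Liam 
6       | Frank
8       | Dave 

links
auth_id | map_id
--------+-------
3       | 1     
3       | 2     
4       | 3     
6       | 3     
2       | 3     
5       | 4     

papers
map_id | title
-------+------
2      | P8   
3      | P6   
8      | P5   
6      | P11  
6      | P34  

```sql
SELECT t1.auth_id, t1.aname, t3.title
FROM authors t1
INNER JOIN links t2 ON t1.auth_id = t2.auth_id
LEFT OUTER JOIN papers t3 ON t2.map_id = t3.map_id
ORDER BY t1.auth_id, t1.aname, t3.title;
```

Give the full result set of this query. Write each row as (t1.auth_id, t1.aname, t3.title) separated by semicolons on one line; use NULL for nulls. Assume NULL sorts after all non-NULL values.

(2, Wendy, P6); (5, Liam, NULL); (6, Frank, P6)

Joins associate left-to-right: authors INNER JOIN links on auth_id gives 3 intermediate row(s).
Then LEFT JOIN `papers t3` on map_id: each of those 3 rows is kept; rows whose t2.map_id has no match in t3 get NULL for t3's columns.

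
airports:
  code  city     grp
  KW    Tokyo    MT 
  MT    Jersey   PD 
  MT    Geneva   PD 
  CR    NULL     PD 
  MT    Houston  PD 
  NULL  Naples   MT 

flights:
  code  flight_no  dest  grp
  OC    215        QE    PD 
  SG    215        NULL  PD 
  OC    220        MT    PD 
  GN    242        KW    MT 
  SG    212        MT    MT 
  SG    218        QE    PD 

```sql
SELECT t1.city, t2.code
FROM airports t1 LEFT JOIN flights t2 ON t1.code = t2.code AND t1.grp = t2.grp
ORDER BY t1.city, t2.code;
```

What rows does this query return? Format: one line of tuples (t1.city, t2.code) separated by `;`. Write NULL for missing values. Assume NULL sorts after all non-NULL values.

(Geneva, NULL); (Houston, NULL); (Jersey, NULL); (Naples, NULL); (Tokyo, NULL); (NULL, NULL)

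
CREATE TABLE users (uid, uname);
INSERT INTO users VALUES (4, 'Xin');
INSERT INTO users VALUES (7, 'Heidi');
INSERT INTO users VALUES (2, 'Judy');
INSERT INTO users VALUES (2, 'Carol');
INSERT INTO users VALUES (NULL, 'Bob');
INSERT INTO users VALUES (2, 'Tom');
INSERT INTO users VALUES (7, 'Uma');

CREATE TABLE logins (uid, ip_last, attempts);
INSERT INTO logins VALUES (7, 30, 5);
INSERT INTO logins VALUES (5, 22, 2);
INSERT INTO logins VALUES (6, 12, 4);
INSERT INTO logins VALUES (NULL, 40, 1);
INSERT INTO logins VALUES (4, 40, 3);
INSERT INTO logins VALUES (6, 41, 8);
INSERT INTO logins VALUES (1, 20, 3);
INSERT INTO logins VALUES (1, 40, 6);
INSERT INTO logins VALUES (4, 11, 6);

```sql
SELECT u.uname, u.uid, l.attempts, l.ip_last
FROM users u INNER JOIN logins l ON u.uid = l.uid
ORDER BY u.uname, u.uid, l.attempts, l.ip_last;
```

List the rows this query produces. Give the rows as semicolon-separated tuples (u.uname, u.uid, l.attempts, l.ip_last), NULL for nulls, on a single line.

INNER JOIN keeps only pairs where the ON condition holds.
Matching on u.uid = l.uid. A NULL in a compared column never satisfies the condition.
Matched pairs: 4.

(Heidi, 7, 5, 30); (Uma, 7, 5, 30); (Xin, 4, 3, 40); (Xin, 4, 6, 11)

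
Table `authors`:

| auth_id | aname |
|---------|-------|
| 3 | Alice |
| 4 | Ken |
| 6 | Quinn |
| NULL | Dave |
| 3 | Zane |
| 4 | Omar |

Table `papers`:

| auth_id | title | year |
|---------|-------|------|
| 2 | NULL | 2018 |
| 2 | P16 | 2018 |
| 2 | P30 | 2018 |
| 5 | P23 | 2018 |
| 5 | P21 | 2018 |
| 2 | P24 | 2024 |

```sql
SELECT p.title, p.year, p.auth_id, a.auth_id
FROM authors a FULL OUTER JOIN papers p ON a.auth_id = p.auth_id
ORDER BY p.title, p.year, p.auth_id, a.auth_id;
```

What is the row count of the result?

FULL OUTER JOIN keeps every row from both sides; unmatched rows get NULL for the other side's columns.
Matching on a.auth_id = p.auth_id. A NULL in a compared column never satisfies the condition.
- a (auth_id=3) has no partner → padded with NULL.
- a (auth_id=4) has no partner → padded with NULL.
- a (auth_id=6) has no partner → padded with NULL.
- a (auth_id=NULL) has no partner → padded with NULL.
- a (auth_id=3) has no partner → padded with NULL.
- a (auth_id=4) has no partner → padded with NULL.
- 6 p row(s) had no a match → kept, a columns NULL.
Total: 0 matched + 12 padded = 12 rows.

12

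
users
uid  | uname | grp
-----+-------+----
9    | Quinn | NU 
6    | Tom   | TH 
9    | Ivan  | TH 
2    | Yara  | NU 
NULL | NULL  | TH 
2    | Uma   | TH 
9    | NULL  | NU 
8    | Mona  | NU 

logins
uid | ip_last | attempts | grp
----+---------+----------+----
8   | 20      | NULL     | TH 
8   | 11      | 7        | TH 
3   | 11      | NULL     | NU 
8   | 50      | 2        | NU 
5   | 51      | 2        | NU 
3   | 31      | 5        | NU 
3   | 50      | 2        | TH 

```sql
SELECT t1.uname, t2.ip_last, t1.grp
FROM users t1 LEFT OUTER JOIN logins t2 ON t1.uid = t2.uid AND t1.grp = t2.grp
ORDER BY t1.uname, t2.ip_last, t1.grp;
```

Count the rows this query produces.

8

LEFT JOIN keeps every row from `users`; unmatched rows get NULL for `logins`'s columns.
Matching on t1.uid = t2.uid AND t1.grp = t2.grp. A NULL in a compared column never satisfies the condition.
- uid=9, grp=NU: no t2 row matches, row kept with t2 columns NULL.
- uid=6, grp=TH: no t2 row matches, row kept with t2 columns NULL.
- uid=9, grp=TH: no t2 row matches, row kept with t2 columns NULL.
- uid=2, grp=NU: no t2 row matches, row kept with t2 columns NULL.
- uid=NULL, grp=TH: no t2 row matches, row kept with t2 columns NULL.
- uid=2, grp=TH: no t2 row matches, row kept with t2 columns NULL.
- uid=9, grp=NU: no t2 row matches, row kept with t2 columns NULL.
- uid=8, grp=NU: 1 matching t2 row(s), so 1 row(s) emitted.
Total: 1 matched + 7 padded = 8 rows.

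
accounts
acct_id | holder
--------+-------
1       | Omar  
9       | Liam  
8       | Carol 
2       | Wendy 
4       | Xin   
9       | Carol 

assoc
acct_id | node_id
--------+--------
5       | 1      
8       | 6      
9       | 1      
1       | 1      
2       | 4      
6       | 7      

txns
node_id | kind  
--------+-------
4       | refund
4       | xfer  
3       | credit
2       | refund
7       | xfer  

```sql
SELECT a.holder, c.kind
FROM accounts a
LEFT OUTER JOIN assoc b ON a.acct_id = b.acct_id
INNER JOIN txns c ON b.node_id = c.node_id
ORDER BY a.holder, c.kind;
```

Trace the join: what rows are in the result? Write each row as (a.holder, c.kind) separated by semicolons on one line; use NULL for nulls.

Evaluate left to right. First `accounts a LEFT JOIN assoc b` on acct_id: 6 row(s).
Then INNER JOIN `txns c` on node_id: keep only rows whose b.node_id appears in c.

(Wendy, refund); (Wendy, xfer)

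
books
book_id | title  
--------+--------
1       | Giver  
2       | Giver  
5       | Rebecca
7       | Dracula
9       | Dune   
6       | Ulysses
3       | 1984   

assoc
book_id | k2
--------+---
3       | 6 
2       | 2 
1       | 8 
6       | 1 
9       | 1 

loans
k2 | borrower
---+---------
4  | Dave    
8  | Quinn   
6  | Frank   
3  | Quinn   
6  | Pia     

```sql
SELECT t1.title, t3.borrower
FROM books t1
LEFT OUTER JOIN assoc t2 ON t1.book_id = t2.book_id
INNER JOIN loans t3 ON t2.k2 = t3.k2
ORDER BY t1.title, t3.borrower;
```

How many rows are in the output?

3

Step 1 — t1 LEFT JOIN t2 on book_id → 7 row(s).
Then INNER JOIN `loans t3` on k2: keep only rows whose t2.k2 appears in t3.
Result: 3 row(s).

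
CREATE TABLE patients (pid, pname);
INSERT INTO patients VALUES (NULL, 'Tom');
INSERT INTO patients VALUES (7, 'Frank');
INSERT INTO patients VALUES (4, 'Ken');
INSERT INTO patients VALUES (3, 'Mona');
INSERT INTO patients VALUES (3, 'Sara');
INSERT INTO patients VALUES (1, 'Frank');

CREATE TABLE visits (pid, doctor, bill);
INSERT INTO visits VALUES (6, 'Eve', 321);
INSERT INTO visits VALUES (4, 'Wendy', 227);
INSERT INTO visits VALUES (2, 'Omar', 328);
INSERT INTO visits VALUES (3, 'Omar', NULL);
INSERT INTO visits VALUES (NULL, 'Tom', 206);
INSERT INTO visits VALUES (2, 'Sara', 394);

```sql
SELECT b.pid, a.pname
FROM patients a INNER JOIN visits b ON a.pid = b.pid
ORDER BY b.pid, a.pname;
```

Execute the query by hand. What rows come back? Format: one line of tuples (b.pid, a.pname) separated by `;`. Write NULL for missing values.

(3, Mona); (3, Sara); (4, Ken)

INNER JOIN keeps only pairs where the ON condition holds.
Matching on a.pid = b.pid. A NULL in a compared column never satisfies the condition.
Matched pairs: 3.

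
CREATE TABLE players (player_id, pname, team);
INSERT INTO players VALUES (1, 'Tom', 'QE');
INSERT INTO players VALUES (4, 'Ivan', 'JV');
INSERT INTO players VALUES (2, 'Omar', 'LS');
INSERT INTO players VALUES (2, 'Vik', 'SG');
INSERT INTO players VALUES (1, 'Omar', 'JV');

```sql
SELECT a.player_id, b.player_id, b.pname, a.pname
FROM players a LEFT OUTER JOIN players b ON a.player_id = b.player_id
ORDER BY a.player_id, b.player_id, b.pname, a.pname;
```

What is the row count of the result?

LEFT JOIN keeps every row from `players a`; unmatched rows get NULL for `players b`'s columns.
Matching on a.player_id = b.player_id.
Matched pairs: 9; unmatched a rows kept: 0.
Total: 9 rows.

9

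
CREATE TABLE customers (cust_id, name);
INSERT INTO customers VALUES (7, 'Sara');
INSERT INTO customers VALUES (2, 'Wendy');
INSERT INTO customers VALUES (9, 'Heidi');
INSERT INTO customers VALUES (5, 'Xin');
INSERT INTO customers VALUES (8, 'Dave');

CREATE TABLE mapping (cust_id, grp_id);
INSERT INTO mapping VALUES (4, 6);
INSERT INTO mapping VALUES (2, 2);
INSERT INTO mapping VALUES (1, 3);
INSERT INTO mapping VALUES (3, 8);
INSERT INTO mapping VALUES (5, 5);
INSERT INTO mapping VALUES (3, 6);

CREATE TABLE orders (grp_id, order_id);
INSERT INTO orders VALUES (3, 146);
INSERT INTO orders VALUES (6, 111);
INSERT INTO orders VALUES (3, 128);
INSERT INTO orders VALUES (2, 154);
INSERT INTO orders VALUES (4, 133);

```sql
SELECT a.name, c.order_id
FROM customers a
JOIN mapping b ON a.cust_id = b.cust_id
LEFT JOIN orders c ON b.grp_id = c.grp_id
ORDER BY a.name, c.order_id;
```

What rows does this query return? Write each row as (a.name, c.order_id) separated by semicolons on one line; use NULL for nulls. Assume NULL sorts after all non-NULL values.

(Wendy, 154); (Xin, NULL)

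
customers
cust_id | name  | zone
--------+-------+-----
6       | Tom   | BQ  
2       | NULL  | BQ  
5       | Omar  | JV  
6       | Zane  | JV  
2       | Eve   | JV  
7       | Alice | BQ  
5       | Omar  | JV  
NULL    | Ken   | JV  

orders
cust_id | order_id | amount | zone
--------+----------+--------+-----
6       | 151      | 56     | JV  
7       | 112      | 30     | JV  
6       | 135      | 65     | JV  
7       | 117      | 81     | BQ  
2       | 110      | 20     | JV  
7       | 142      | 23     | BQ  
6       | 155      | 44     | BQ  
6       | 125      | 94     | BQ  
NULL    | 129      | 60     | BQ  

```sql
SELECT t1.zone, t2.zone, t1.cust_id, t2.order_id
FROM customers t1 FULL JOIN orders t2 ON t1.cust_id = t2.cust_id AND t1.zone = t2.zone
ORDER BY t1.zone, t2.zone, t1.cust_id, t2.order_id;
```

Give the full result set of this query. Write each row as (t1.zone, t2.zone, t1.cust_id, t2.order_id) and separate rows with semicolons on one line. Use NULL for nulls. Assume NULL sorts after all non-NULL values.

(BQ, BQ, 6, 125); (BQ, BQ, 6, 155); (BQ, BQ, 7, 117); (BQ, BQ, 7, 142); (BQ, NULL, 2, NULL); (JV, JV, 2, 110); (JV, JV, 6, 135); (JV, JV, 6, 151); (JV, NULL, 5, NULL); (JV, NULL, 5, NULL); (JV, NULL, NULL, NULL); (NULL, BQ, NULL, 129); (NULL, JV, NULL, 112)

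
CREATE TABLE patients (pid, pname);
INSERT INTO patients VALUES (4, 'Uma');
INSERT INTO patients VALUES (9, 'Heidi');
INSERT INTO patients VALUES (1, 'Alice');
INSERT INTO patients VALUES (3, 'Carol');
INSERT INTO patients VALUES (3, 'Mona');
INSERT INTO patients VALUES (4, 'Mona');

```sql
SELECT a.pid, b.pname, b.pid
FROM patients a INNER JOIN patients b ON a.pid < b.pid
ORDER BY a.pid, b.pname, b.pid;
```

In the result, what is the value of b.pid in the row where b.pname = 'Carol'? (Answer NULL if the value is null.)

INNER JOIN keeps only pairs where the ON condition holds.
Matching on a.pid < b.pid.
- a (pid=4) pairs with 1 row(s) of b.
- a (pid=9) has no partner → excluded.
- a (pid=1) pairs with 5 row(s) of b.
- a (pid=3) pairs with 3 row(s) of b.
- a (pid=3) pairs with 3 row(s) of b.
- a (pid=4) pairs with 1 row(s) of b.

3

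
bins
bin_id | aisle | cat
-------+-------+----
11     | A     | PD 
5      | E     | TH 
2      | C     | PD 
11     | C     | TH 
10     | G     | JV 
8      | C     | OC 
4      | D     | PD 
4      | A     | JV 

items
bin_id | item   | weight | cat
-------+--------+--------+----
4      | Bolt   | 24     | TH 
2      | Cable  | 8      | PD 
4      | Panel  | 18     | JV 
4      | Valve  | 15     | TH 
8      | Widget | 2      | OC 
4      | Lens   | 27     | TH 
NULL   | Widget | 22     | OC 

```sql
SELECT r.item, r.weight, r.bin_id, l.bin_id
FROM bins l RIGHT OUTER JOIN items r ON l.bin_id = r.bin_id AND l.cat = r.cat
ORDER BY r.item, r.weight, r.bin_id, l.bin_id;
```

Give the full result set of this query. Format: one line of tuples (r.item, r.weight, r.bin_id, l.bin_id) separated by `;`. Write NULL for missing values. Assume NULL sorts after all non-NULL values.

(Bolt, 24, 4, NULL); (Cable, 8, 2, 2); (Lens, 27, 4, NULL); (Panel, 18, 4, 4); (Valve, 15, 4, NULL); (Widget, 2, 8, 8); (Widget, 22, NULL, NULL)

RIGHT JOIN keeps every row from `items`; unmatched rows get NULL for `bins`'s columns.
Matching on l.bin_id = r.bin_id AND l.cat = r.cat. A NULL in a compared column never satisfies the condition.
- l[0] bin_id=11, cat=PD → no match.
- l[1] bin_id=5, cat=TH → no match.
- l[2] bin_id=2, cat=PD → 1 match(es) in r → 1 row(s).
- l[3] bin_id=11, cat=TH → no match.
- l[4] bin_id=10, cat=JV → no match.
- l[5] bin_id=8, cat=OC → 1 match(es) in r → 1 row(s).
- l[6] bin_id=4, cat=PD → no match.
- l[7] bin_id=4, cat=JV → 1 match(es) in r → 1 row(s).
- plus 4 unmatched r row(s), each kept with NULL l columns.
After projecting and ordering:
r.item | r.weight | r.bin_id | l.bin_id
Bolt | 24 | 4 | NULL
Cable | 8 | 2 | 2
Lens | 27 | 4 | NULL
Panel | 18 | 4 | 4
Valve | 15 | 4 | NULL
Widget | 2 | 8 | 8
Widget | 22 | NULL | NULL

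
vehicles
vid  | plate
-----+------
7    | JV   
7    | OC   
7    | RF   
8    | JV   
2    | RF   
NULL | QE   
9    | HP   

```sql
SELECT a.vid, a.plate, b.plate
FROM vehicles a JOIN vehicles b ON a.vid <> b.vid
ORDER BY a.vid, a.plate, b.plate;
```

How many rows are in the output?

INNER JOIN keeps only pairs where the ON condition holds.
Matching on a.vid <> b.vid. A NULL in a compared column never satisfies the condition.
- a[0] vid=7 → 3 match(es) in b → 3 row(s).
- a[1] vid=7 → 3 match(es) in b → 3 row(s).
- a[2] vid=7 → 3 match(es) in b → 3 row(s).
- a[3] vid=8 → 5 match(es) in b → 5 row(s).
- a[4] vid=2 → 5 match(es) in b → 5 row(s).
- a[5] vid=NULL → no match; dropped.
- a[6] vid=9 → 5 match(es) in b → 5 row(s).
Total: 24 rows.

24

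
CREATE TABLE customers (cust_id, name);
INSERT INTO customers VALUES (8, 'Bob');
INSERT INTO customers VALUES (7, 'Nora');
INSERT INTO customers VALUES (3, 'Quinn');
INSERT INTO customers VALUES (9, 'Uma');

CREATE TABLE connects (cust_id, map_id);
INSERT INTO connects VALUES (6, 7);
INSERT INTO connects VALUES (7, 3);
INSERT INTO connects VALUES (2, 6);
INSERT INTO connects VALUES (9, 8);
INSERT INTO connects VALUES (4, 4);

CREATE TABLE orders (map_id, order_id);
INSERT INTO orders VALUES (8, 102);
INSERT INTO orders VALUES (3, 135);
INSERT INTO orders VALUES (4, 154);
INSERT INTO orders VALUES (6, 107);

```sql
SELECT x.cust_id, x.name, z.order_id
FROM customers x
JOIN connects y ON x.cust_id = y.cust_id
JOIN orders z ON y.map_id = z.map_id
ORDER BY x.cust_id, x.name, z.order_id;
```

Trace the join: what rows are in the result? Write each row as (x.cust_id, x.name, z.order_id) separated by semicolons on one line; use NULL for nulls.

Step 1 — x INNER JOIN y on cust_id → 2 row(s).
Then INNER JOIN `orders z` on map_id: keep only rows whose y.map_id appears in z.

(7, Nora, 135); (9, Uma, 102)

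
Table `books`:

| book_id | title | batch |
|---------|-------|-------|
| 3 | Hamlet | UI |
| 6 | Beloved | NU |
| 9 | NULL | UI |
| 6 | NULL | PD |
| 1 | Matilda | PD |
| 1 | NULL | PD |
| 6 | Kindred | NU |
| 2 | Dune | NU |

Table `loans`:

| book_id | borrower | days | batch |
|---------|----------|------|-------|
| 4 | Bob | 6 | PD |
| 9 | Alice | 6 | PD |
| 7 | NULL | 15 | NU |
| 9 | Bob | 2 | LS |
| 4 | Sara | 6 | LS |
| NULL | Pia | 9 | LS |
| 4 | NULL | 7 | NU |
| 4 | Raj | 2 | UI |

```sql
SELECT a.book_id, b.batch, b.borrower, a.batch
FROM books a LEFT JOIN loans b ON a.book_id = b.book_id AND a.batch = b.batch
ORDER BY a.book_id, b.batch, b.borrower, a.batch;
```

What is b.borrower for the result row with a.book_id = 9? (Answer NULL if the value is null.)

NULL

LEFT JOIN keeps every row from `books`; unmatched rows get NULL for `loans`'s columns.
Matching on a.book_id = b.book_id AND a.batch = b.batch. A NULL in a compared column never satisfies the condition.
- book_id=3, batch=UI: no b row matches, row kept with b columns NULL.
- book_id=6, batch=NU: no b row matches, row kept with b columns NULL.
- book_id=9, batch=UI: no b row matches, row kept with b columns NULL.
- book_id=6, batch=PD: no b row matches, row kept with b columns NULL.
- book_id=1, batch=PD: no b row matches, row kept with b columns NULL.
- book_id=1, batch=PD: no b row matches, row kept with b columns NULL.
- book_id=6, batch=NU: no b row matches, row kept with b columns NULL.
- book_id=2, batch=NU: no b row matches, row kept with b columns NULL.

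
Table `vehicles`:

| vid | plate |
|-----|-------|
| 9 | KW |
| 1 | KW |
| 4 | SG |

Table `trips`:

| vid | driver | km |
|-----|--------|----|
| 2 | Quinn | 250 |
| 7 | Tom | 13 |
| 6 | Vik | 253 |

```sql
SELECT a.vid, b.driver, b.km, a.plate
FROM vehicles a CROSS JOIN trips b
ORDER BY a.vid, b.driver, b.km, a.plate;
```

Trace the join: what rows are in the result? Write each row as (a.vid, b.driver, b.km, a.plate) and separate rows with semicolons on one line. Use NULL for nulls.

(1, Quinn, 250, KW); (1, Tom, 13, KW); (1, Vik, 253, KW); (4, Quinn, 250, SG); (4, Tom, 13, SG); (4, Vik, 253, SG); (9, Quinn, 250, KW); (9, Tom, 13, KW); (9, Vik, 253, KW)

CROSS JOIN pairs every row of `vehicles` with every row of `trips`: 3 × 3 = 9 rows.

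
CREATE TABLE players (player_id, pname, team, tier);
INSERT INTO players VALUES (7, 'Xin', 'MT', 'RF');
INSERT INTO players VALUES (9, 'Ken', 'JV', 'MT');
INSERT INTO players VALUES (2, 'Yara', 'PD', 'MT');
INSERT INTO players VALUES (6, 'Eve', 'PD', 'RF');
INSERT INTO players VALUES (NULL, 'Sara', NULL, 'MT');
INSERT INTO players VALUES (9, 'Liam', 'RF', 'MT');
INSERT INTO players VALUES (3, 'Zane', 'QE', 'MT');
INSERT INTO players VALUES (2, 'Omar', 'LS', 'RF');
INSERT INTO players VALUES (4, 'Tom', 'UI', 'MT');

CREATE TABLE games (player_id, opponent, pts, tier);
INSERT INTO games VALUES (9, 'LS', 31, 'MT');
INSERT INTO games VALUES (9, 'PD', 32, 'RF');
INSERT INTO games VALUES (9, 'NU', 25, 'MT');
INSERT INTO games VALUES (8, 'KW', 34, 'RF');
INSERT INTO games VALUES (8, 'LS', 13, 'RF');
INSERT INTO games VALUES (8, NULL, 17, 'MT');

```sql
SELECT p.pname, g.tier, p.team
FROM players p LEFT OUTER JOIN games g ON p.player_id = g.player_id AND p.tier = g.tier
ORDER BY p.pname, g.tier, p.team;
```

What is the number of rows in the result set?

LEFT JOIN keeps every row from `players`; unmatched rows get NULL for `games`'s columns.
Matching on p.player_id = g.player_id AND p.tier = g.tier. A NULL in a compared column never satisfies the condition.
Matched pairs: 4; unmatched p rows kept: 7.
Total: 4 matched + 7 padded = 11 rows.

11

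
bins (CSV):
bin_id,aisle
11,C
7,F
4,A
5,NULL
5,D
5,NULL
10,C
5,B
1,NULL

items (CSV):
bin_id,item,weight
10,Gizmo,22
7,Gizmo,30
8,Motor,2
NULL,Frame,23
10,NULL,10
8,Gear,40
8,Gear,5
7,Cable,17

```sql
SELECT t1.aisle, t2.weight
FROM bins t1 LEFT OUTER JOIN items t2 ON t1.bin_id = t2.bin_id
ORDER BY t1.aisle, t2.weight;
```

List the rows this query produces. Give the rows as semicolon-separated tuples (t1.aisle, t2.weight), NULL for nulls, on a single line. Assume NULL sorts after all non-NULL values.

(A, NULL); (B, NULL); (C, 10); (C, 22); (C, NULL); (D, NULL); (F, 17); (F, 30); (NULL, NULL); (NULL, NULL); (NULL, NULL)

LEFT JOIN keeps every row from `bins`; unmatched rows get NULL for `items`'s columns.
Matching on t1.bin_id = t2.bin_id. A NULL in a compared column never satisfies the condition.
- bin_id=11: no t2 row matches, row kept with t2 columns NULL.
- bin_id=7: 2 matching t2 row(s), so 2 row(s) emitted.
- bin_id=4: no t2 row matches, row kept with t2 columns NULL.
- bin_id=5: no t2 row matches, row kept with t2 columns NULL.
- bin_id=5: no t2 row matches, row kept with t2 columns NULL.
- bin_id=5: no t2 row matches, row kept with t2 columns NULL.
- bin_id=10: 2 matching t2 row(s), so 2 row(s) emitted.
- bin_id=5: no t2 row matches, row kept with t2 columns NULL.
- bin_id=1: no t2 row matches, row kept with t2 columns NULL.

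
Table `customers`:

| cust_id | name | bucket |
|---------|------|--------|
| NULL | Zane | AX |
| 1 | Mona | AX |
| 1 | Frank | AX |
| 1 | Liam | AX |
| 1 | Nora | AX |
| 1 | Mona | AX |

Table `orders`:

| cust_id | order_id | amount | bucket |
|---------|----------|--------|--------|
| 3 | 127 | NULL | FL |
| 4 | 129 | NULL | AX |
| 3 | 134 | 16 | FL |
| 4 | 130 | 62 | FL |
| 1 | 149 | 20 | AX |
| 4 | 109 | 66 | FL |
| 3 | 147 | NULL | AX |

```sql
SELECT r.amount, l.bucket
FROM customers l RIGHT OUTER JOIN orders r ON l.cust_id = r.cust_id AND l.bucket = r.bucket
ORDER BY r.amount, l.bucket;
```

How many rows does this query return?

RIGHT JOIN keeps every row from `orders`; unmatched rows get NULL for `customers`'s columns.
Matching on l.cust_id = r.cust_id AND l.bucket = r.bucket. A NULL in a compared column never satisfies the condition.
Matched pairs: 5; unmatched r rows kept: 6.
Total: 5 matched + 6 padded = 11 rows.

11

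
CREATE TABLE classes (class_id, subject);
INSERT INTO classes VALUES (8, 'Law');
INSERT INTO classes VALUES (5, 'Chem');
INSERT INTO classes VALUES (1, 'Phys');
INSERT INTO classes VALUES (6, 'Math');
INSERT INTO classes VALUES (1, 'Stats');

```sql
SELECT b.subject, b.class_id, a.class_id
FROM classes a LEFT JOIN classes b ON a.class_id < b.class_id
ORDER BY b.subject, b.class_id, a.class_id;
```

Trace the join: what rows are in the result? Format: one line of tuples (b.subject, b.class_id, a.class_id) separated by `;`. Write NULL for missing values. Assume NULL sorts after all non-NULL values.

(Chem, 5, 1); (Chem, 5, 1); (Law, 8, 1); (Law, 8, 1); (Law, 8, 5); (Law, 8, 6); (Math, 6, 1); (Math, 6, 1); (Math, 6, 5); (NULL, NULL, 8)

LEFT JOIN keeps every row from `classes a`; unmatched rows get NULL for `classes b`'s columns.
Matching on a.class_id < b.class_id.
- a row (class_id=8): no match → kept, b columns NULL.
- a row (class_id=5): matches 2 b row(s) → 2 output row(s).
- a row (class_id=1): matches 3 b row(s) → 3 output row(s).
- a row (class_id=6): matches 1 b row(s) → 1 output row(s).
- a row (class_id=1): matches 3 b row(s) → 3 output row(s).
After projecting and ordering:
b.subject | b.class_id | a.class_id
Chem | 5 | 1
Chem | 5 | 1
Law | 8 | 1
Law | 8 | 1
Law | 8 | 5
Law | 8 | 6
Math | 6 | 1
Math | 6 | 1
Math | 6 | 5
NULL | NULL | 8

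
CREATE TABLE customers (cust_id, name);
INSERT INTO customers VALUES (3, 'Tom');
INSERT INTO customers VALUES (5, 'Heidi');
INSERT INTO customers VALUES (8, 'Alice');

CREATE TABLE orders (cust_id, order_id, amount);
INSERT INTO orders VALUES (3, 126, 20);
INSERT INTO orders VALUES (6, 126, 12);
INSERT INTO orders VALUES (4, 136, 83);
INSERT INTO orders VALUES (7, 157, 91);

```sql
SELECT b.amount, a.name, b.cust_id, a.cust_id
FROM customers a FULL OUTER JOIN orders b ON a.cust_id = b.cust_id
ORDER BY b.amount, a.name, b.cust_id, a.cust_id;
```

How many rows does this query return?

FULL OUTER JOIN keeps every row from both sides; unmatched rows get NULL for the other side's columns.
Matching on a.cust_id = b.cust_id.
- a row (cust_id=3): matches 1 b row(s) → 1 output row(s).
- a row (cust_id=5): no match → kept, b columns NULL.
- a row (cust_id=8): no match → kept, b columns NULL.
- 3 row(s) from b found no a partner → padded with NULL.
Total: 1 matched + 5 padded = 6 rows.

6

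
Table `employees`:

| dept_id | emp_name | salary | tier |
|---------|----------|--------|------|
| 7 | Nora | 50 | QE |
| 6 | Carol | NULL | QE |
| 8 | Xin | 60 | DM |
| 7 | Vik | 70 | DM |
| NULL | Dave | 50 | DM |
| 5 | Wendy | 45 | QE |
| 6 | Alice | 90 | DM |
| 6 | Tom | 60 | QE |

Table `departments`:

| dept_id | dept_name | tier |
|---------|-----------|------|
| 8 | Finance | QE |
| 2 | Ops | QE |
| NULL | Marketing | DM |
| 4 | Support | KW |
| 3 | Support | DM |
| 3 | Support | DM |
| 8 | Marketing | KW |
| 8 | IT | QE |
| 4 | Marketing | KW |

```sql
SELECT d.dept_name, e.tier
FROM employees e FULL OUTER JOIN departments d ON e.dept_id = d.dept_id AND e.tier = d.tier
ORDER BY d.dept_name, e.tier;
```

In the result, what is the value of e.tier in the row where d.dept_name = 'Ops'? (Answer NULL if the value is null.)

NULL

FULL OUTER JOIN keeps every row from both sides; unmatched rows get NULL for the other side's columns.
Matching on e.dept_id = d.dept_id AND e.tier = d.tier. A NULL in a compared column never satisfies the condition.
- e (dept_id=7, tier=QE) has no partner → padded with NULL.
- e (dept_id=6, tier=QE) has no partner → padded with NULL.
- e (dept_id=8, tier=DM) has no partner → padded with NULL.
- e (dept_id=7, tier=DM) has no partner → padded with NULL.
- e (dept_id=NULL, tier=DM) has no partner → padded with NULL.
- e (dept_id=5, tier=QE) has no partner → padded with NULL.
- e (dept_id=6, tier=DM) has no partner → padded with NULL.
- e (dept_id=6, tier=QE) has no partner → padded with NULL.
- 9 row(s) from d found no e partner → padded with NULL.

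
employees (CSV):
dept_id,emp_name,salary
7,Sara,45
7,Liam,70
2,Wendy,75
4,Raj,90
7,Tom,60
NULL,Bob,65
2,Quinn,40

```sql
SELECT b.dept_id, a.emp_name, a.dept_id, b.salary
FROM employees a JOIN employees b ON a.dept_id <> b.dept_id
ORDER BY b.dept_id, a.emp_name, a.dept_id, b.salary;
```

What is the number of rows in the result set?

22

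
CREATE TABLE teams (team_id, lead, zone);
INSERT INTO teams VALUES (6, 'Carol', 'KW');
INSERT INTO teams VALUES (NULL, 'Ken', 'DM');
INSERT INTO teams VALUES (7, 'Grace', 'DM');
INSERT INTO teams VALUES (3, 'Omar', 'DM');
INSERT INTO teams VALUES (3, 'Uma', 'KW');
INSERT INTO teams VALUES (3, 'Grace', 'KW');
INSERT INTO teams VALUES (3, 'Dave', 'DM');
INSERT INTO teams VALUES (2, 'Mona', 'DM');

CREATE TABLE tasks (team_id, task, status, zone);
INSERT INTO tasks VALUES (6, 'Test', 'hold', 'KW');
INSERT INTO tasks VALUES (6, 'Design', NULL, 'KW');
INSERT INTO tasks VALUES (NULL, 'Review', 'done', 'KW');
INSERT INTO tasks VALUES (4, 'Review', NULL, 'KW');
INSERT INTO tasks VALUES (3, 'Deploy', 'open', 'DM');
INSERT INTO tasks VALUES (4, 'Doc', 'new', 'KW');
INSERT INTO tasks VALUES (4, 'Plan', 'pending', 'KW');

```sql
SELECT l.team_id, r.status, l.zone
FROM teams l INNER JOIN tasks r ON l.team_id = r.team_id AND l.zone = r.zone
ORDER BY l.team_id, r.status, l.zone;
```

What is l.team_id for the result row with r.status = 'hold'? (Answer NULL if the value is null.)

6

INNER JOIN keeps only pairs where the ON condition holds.
Matching on l.team_id = r.team_id AND l.zone = r.zone. A NULL in a compared column never satisfies the condition.
- team_id=6, zone=KW: 2 matching r row(s), so 2 row(s) emitted.
- team_id=NULL, zone=DM: no matching r row, dropped.
- team_id=7, zone=DM: no matching r row, dropped.
- team_id=3, zone=DM: 1 matching r row(s), so 1 row(s) emitted.
- team_id=3, zone=KW: no matching r row, dropped.
- team_id=3, zone=KW: no matching r row, dropped.
- team_id=3, zone=DM: 1 matching r row(s), so 1 row(s) emitted.
- team_id=2, zone=DM: no matching r row, dropped.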